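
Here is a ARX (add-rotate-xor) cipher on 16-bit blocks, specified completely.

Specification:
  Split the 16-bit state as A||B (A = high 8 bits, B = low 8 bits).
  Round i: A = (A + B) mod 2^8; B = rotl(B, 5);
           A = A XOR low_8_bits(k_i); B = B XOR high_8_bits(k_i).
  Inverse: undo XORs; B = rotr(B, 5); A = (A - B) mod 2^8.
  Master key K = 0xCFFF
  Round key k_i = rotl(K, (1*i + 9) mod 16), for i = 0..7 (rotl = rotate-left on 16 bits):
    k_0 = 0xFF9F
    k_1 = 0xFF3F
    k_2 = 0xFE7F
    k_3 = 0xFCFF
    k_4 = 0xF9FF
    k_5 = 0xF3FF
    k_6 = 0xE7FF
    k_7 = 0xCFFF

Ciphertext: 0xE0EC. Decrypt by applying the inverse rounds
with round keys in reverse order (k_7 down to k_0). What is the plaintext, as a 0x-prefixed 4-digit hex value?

s_0 = ciphertext = 0xE0EC
s_1 = InvRound(s_0, k_7) = 0x0619
s_2 = InvRound(s_1, k_6) = 0x02F7
s_3 = InvRound(s_2, k_5) = 0xDD20
s_4 = InvRound(s_3, k_4) = 0x54CE
s_5 = InvRound(s_4, k_3) = 0x1A91
s_6 = InvRound(s_5, k_2) = 0xEA7B
s_7 = InvRound(s_6, k_1) = 0xB124
s_8 = InvRound(s_7, k_0) = 0x50DE

0x50DE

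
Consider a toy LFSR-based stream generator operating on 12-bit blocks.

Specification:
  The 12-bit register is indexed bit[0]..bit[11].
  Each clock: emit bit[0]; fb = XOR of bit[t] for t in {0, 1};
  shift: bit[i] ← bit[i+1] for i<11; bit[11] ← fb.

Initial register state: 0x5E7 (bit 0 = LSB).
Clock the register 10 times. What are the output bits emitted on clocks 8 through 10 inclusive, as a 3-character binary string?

110

reg_0 = 0x5E7
clock 1: out=1, reg = 0x2F3
clock 2: out=1, reg = 0x179
clock 3: out=1, reg = 0x8BC
clock 4: out=0, reg = 0x45E
clock 5: out=0, reg = 0xA2F
clock 6: out=1, reg = 0x517
clock 7: out=1, reg = 0x28B
clock 8: out=1, reg = 0x145
clock 9: out=1, reg = 0x8A2
clock 10: out=0, reg = 0xC51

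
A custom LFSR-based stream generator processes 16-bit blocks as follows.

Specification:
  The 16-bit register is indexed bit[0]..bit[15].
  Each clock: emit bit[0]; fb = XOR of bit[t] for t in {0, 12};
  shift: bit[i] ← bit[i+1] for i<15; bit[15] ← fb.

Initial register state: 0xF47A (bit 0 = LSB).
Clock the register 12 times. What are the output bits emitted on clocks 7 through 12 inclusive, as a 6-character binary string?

100010

reg_0 = 0xF47A
clock 1: out=0, reg = 0xFA3D
clock 2: out=1, reg = 0x7D1E
clock 3: out=0, reg = 0xBE8F
clock 4: out=1, reg = 0x5F47
clock 5: out=1, reg = 0x2FA3
clock 6: out=1, reg = 0x97D1
clock 7: out=1, reg = 0x4BE8
clock 8: out=0, reg = 0x25F4
clock 9: out=0, reg = 0x12FA
clock 10: out=0, reg = 0x897D
clock 11: out=1, reg = 0xC4BE
clock 12: out=0, reg = 0x625F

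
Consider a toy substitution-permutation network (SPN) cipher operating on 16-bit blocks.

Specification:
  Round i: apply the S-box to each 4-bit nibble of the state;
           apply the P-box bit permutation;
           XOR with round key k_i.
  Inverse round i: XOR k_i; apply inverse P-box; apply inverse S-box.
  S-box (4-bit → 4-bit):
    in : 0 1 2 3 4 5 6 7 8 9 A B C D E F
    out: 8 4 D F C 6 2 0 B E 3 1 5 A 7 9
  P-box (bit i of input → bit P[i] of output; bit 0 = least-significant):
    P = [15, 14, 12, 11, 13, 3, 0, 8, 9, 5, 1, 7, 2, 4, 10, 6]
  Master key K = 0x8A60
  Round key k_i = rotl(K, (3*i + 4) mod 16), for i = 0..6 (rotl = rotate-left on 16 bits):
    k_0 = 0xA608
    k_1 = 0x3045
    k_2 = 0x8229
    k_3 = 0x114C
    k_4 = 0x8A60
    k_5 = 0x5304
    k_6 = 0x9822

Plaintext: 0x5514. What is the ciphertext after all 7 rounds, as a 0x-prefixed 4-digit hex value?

s_0 = plaintext = 0x5514
s_1 = Round(s_0, k_0) = 0xBA3B
s_2 = Round(s_1, k_1) = 0x9368
s_3 = Round(s_2, k_2) = 0x4CD3
s_4 = Round(s_3, k_3) = 0xCE06
s_5 = Round(s_4, k_4) = 0xCD46
s_6 = Round(s_5, k_5) = 0x16A1
s_7 = Round(s_6, k_6) = 0xAC0A

0xAC0A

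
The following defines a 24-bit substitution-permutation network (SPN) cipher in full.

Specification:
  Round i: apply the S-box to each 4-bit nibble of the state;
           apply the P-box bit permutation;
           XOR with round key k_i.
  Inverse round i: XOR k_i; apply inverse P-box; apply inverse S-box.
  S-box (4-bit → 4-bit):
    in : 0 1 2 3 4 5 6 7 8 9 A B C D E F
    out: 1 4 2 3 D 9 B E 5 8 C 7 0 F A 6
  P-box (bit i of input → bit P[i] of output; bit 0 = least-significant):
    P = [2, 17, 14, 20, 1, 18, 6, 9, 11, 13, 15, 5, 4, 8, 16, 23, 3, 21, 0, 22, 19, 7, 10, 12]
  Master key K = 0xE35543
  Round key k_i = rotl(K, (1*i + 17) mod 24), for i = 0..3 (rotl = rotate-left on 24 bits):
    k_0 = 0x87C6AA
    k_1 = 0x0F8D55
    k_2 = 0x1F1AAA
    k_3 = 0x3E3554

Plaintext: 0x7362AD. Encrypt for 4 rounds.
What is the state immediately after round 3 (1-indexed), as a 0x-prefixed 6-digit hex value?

0x072AD0

s_0 = plaintext = 0x7362AD
s_1 = Round(s_0, k_0) = 0x35B176
s_2 = Round(s_1, k_1) = 0x500E89
s_3 = Round(s_2, k_2) = 0x072AD0
s_4 = Round(s_3, k_3) = 0x52B633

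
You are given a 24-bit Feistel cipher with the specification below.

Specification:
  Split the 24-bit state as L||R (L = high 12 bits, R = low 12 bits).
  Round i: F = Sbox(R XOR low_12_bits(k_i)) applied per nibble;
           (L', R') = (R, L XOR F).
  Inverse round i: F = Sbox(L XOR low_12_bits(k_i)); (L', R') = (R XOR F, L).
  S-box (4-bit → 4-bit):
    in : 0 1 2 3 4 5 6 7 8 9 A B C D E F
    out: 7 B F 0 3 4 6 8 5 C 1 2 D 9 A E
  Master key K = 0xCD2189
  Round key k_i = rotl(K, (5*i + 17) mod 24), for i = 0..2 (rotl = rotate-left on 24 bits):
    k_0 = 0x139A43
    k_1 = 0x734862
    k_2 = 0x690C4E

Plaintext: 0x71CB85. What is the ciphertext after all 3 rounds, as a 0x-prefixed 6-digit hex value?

0x890F50

s_0 = plaintext = 0x71CB85
s_1 = Round(s_0, k_0) = 0xB85CCA
s_2 = Round(s_1, k_1) = 0xCCA890
s_3 = Round(s_2, k_2) = 0x890F50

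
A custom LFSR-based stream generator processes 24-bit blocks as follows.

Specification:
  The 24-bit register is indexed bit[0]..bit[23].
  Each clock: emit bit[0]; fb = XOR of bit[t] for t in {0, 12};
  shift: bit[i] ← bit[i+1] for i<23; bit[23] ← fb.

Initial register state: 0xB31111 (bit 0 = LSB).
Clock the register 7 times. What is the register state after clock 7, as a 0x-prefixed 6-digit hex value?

reg_0 = 0xB31111
clock 1: out=1, reg = 0x598888
clock 2: out=0, reg = 0x2CC444
clock 3: out=0, reg = 0x166222
clock 4: out=0, reg = 0x0B3111
clock 5: out=1, reg = 0x059888
clock 6: out=0, reg = 0x82CC44
clock 7: out=0, reg = 0x416622

0x416622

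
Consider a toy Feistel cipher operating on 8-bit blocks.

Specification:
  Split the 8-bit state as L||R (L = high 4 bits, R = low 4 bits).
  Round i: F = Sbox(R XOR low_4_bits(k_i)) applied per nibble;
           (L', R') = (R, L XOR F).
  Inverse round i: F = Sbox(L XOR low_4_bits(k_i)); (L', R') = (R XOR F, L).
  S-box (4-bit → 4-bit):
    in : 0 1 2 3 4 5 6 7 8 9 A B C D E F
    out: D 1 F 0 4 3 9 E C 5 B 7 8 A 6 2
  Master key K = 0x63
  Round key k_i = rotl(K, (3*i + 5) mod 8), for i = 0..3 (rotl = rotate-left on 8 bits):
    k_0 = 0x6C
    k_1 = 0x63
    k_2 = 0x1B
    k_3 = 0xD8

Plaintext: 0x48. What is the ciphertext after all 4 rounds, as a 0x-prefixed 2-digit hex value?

0x04

s_0 = plaintext = 0x48
s_1 = Round(s_0, k_0) = 0x80
s_2 = Round(s_1, k_1) = 0x08
s_3 = Round(s_2, k_2) = 0x80
s_4 = Round(s_3, k_3) = 0x04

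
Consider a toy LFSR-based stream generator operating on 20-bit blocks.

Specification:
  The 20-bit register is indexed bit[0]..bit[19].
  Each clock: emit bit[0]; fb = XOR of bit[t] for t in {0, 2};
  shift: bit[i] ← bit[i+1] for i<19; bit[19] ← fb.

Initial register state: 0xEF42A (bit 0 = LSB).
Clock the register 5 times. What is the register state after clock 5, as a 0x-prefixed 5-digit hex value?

reg_0 = 0xEF42A
clock 1: out=0, reg = 0x77A15
clock 2: out=1, reg = 0x3BD0A
clock 3: out=0, reg = 0x1DE85
clock 4: out=1, reg = 0x0EF42
clock 5: out=0, reg = 0x077A1

0x077A1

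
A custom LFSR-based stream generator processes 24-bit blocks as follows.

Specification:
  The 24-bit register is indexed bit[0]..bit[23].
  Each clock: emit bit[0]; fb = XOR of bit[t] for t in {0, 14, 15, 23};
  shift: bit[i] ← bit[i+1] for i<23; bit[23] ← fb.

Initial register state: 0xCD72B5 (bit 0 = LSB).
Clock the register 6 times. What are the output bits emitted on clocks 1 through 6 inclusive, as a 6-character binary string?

reg_0 = 0xCD72B5
clock 1: out=1, reg = 0xE6B95A
clock 2: out=0, reg = 0x735CAD
clock 3: out=1, reg = 0x39AE56
clock 4: out=0, reg = 0x9CD72B
clock 5: out=1, reg = 0x4E6B95
clock 6: out=1, reg = 0x2735CA

101011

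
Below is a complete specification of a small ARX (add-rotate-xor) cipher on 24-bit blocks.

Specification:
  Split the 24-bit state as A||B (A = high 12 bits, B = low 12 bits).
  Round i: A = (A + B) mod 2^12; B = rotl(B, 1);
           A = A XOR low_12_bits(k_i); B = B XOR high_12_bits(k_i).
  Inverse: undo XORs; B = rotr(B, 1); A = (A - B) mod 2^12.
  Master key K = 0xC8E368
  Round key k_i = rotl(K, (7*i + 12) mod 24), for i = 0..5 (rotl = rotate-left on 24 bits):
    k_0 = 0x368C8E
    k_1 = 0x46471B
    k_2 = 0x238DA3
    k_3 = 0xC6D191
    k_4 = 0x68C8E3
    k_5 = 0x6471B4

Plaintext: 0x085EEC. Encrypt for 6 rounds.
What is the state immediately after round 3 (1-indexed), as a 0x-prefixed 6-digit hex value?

s_0 = plaintext = 0x085EEC
s_1 = Round(s_0, k_0) = 0x3FFEB1
s_2 = Round(s_1, k_1) = 0x5AB907
s_3 = Round(s_2, k_2) = 0x311037
s_4 = Round(s_3, k_3) = 0x2D9C03
s_5 = Round(s_4, k_4) = 0x63FE8B
s_6 = Round(s_5, k_5) = 0x57EB50

0x311037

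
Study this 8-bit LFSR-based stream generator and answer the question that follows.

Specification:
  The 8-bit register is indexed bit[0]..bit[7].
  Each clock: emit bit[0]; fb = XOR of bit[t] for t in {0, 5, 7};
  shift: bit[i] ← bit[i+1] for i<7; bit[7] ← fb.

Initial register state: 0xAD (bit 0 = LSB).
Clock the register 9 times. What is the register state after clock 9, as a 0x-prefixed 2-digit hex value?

0xA7

reg_0 = 0xAD
clock 1: out=1, reg = 0xD6
clock 2: out=0, reg = 0xEB
clock 3: out=1, reg = 0xF5
clock 4: out=1, reg = 0xFA
clock 5: out=0, reg = 0x7D
clock 6: out=1, reg = 0x3E
clock 7: out=0, reg = 0x9F
clock 8: out=1, reg = 0x4F
clock 9: out=1, reg = 0xA7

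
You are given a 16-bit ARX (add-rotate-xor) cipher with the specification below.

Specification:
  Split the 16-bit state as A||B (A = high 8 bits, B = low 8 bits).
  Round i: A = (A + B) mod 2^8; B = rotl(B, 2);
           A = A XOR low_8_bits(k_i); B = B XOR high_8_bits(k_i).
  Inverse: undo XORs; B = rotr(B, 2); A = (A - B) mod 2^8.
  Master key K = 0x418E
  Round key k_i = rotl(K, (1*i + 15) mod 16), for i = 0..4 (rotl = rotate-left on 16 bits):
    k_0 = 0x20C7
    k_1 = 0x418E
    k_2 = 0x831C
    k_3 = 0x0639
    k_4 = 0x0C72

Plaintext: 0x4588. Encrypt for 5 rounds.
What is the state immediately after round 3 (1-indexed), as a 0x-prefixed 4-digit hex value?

s_0 = plaintext = 0x4588
s_1 = Round(s_0, k_0) = 0x0A02
s_2 = Round(s_1, k_1) = 0x8249
s_3 = Round(s_2, k_2) = 0xD7A6
s_4 = Round(s_3, k_3) = 0x449C
s_5 = Round(s_4, k_4) = 0x927E

0xD7A6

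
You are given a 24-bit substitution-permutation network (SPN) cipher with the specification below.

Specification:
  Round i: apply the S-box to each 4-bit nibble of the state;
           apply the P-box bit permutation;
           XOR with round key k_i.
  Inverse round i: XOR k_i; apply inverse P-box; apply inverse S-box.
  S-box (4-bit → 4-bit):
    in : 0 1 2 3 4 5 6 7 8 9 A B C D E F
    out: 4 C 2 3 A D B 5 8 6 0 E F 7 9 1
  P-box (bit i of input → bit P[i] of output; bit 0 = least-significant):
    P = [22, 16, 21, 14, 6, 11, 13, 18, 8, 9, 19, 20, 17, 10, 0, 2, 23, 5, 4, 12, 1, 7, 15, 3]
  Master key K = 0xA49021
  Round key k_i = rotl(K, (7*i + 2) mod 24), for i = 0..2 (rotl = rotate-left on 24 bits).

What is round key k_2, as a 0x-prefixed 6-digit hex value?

K = 0xA49021
k_0 = rotl(K, (7*0+2) mod 24) = rotl(K, 2) = 0x924086
k_1 = rotl(K, (7*1+2) mod 24) = rotl(K, 9) = 0x204349
k_2 = rotl(K, (7*2+2) mod 24) = rotl(K, 16) = 0x21A490

0x21A490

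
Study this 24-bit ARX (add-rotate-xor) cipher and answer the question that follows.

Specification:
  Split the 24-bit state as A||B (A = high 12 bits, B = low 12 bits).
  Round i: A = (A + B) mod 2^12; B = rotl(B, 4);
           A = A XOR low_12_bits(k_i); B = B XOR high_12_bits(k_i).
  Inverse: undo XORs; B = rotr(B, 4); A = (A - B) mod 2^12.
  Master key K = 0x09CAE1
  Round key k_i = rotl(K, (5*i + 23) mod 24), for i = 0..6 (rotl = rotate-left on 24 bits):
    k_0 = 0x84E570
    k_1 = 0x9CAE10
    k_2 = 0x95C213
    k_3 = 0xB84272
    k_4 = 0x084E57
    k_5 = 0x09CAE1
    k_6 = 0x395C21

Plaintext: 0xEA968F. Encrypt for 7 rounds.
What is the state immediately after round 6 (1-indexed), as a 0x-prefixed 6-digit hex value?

0x53819A

s_0 = plaintext = 0xEA968F
s_1 = Round(s_0, k_0) = 0x0480B8
s_2 = Round(s_1, k_1) = 0xF1024A
s_3 = Round(s_2, k_2) = 0x349DFE
s_4 = Round(s_3, k_3) = 0x335469
s_5 = Round(s_4, k_4) = 0x9C9610
s_6 = Round(s_5, k_5) = 0x53819A
s_7 = Round(s_6, k_6) = 0xAF3A34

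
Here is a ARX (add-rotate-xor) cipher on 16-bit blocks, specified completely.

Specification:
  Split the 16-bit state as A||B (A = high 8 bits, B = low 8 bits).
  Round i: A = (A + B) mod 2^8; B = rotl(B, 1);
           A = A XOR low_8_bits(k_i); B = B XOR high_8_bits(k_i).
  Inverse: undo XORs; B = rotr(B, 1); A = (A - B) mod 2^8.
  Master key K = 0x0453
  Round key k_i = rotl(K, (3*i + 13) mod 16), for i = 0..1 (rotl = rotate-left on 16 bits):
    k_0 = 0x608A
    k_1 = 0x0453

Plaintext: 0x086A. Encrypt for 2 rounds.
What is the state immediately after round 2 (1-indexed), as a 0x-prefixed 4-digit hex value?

s_0 = plaintext = 0x086A
s_1 = Round(s_0, k_0) = 0xF8B4
s_2 = Round(s_1, k_1) = 0xFF6D

0xFF6D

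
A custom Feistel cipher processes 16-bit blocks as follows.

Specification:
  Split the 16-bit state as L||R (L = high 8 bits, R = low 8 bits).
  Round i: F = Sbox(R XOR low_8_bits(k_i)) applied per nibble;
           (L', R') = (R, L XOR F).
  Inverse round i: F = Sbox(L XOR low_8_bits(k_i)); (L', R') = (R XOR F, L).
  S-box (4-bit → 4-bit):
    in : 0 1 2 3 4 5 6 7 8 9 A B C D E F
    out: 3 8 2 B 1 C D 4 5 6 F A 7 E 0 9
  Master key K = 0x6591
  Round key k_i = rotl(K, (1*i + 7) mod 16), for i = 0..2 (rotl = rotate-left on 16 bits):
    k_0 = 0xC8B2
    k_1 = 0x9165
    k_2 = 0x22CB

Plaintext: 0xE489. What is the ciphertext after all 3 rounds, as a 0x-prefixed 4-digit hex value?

0x33CB

s_0 = plaintext = 0xE489
s_1 = Round(s_0, k_0) = 0x895E
s_2 = Round(s_1, k_1) = 0x5E33
s_3 = Round(s_2, k_2) = 0x33CB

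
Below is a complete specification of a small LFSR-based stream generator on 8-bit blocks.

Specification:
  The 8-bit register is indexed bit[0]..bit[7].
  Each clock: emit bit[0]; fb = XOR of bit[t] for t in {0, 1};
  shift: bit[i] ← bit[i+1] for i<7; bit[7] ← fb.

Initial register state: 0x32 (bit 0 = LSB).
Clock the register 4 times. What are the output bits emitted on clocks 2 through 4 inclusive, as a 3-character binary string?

reg_0 = 0x32
clock 1: out=0, reg = 0x99
clock 2: out=1, reg = 0xCC
clock 3: out=0, reg = 0x66
clock 4: out=0, reg = 0xB3

100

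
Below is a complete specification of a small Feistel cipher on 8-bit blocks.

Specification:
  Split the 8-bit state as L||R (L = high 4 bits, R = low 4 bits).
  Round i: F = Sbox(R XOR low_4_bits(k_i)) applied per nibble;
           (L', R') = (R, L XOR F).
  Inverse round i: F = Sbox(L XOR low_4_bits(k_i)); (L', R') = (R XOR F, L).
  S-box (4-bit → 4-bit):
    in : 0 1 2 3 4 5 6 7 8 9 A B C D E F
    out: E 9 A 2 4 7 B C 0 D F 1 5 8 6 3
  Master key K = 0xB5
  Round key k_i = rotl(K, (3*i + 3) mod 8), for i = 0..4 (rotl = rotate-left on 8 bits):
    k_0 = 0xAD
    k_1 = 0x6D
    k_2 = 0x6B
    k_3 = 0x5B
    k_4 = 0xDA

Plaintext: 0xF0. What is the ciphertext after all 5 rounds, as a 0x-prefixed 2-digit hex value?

s_0 = plaintext = 0xF0
s_1 = Round(s_0, k_0) = 0x07
s_2 = Round(s_1, k_1) = 0x7F
s_3 = Round(s_2, k_2) = 0xF3
s_4 = Round(s_3, k_3) = 0x3F
s_5 = Round(s_4, k_4) = 0xF4

0xF4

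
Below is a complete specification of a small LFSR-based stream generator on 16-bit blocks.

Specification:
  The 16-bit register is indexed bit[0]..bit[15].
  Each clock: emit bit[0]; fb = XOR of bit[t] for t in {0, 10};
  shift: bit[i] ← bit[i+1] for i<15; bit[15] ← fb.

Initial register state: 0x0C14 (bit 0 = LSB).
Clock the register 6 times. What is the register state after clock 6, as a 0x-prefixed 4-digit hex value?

0x5C30

reg_0 = 0x0C14
clock 1: out=0, reg = 0x860A
clock 2: out=0, reg = 0xC305
clock 3: out=1, reg = 0xE182
clock 4: out=0, reg = 0x70C1
clock 5: out=1, reg = 0xB860
clock 6: out=0, reg = 0x5C30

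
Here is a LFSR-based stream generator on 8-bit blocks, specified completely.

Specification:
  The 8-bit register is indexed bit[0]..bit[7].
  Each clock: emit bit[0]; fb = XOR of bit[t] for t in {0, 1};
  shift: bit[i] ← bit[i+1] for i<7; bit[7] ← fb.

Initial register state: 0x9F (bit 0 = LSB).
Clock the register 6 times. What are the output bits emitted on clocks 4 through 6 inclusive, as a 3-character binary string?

reg_0 = 0x9F
clock 1: out=1, reg = 0x4F
clock 2: out=1, reg = 0x27
clock 3: out=1, reg = 0x13
clock 4: out=1, reg = 0x09
clock 5: out=1, reg = 0x84
clock 6: out=0, reg = 0x42

110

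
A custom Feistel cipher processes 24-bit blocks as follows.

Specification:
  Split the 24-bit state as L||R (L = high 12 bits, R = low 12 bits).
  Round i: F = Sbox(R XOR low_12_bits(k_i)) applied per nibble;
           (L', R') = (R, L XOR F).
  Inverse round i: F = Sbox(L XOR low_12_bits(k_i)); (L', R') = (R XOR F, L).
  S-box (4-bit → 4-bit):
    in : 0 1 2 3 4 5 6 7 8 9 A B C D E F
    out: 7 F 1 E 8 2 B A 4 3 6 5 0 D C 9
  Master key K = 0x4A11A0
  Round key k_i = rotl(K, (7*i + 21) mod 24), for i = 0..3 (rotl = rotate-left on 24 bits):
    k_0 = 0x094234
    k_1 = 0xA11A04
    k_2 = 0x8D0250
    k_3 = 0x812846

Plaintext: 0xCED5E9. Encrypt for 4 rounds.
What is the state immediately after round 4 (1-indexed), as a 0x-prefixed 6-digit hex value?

0xC1FD22

s_0 = plaintext = 0xCED5E9
s_1 = Round(s_0, k_0) = 0x5E9630
s_2 = Round(s_1, k_1) = 0x630501
s_3 = Round(s_2, k_2) = 0x501C1F
s_4 = Round(s_3, k_3) = 0xC1FD22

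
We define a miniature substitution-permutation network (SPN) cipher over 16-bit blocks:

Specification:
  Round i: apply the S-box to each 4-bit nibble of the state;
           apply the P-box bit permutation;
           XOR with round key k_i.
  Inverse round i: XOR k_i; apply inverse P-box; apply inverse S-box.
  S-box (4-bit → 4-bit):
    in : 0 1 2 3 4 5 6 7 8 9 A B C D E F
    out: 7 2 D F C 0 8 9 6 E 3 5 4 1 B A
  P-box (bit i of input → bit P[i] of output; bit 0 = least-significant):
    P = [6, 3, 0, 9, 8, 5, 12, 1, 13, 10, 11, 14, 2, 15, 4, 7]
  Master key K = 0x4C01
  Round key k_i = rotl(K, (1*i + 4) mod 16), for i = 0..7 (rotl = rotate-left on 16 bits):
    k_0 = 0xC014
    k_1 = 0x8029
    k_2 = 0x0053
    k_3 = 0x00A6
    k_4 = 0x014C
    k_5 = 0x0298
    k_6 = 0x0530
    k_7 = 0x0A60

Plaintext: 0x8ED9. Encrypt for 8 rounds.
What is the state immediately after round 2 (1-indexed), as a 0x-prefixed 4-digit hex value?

0xF1DD

s_0 = plaintext = 0x8ED9
s_1 = Round(s_0, k_0) = 0x270D
s_2 = Round(s_1, k_1) = 0xF1DD
s_3 = Round(s_2, k_2) = 0x8593
s_4 = Round(s_3, k_3) = 0x92DD
s_5 = Round(s_4, k_4) = 0xE89C
s_6 = Round(s_5, k_5) = 0x9E3F
s_7 = Round(s_6, k_6) = 0xF28A
s_8 = Round(s_7, k_7) = 0xF288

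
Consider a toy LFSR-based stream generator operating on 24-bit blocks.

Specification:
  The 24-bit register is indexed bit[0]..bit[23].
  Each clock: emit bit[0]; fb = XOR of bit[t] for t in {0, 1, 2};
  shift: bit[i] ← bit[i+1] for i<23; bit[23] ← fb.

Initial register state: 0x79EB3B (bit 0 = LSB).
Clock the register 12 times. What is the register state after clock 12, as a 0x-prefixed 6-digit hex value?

reg_0 = 0x79EB3B
clock 1: out=1, reg = 0x3CF59D
clock 2: out=1, reg = 0x1E7ACE
clock 3: out=0, reg = 0x0F3D67
clock 4: out=1, reg = 0x879EB3
clock 5: out=1, reg = 0x43CF59
clock 6: out=1, reg = 0xA1E7AC
clock 7: out=0, reg = 0xD0F3D6
clock 8: out=0, reg = 0x6879EB
clock 9: out=1, reg = 0x343CF5
clock 10: out=1, reg = 0x1A1E7A
clock 11: out=0, reg = 0x8D0F3D
clock 12: out=1, reg = 0x46879E

0x46879E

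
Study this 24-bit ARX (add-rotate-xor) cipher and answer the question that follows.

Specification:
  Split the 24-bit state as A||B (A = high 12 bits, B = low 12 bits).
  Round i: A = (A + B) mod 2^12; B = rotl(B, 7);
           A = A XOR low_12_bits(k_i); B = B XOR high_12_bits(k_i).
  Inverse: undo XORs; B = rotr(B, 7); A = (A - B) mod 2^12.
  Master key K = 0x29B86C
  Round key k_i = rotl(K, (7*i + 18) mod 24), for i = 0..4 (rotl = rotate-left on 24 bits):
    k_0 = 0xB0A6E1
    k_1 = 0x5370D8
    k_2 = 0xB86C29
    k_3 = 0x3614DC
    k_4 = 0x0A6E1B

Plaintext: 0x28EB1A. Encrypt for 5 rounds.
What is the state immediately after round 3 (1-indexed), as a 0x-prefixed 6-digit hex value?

s_0 = plaintext = 0x28EB1A
s_1 = Round(s_0, k_0) = 0xB49652
s_2 = Round(s_1, k_1) = 0x143C05
s_3 = Round(s_2, k_2) = 0x161966
s_4 = Round(s_3, k_3) = 0xE1B02A
s_5 = Round(s_4, k_4) = 0x05E5A7

0x161966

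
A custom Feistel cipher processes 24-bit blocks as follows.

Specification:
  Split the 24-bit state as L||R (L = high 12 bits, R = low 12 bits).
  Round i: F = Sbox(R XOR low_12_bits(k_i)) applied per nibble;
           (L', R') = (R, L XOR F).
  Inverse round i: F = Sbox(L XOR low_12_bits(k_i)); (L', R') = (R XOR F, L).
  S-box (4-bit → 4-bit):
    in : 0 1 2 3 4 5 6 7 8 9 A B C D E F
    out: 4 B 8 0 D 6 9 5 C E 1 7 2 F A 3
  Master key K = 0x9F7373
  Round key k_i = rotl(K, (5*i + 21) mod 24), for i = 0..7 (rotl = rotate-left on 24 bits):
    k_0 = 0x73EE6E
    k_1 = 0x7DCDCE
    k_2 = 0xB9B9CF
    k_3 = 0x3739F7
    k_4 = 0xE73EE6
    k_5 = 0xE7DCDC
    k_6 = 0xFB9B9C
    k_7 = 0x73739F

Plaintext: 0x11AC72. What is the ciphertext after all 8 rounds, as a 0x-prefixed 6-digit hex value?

s_0 = plaintext = 0x11AC72
s_1 = Round(s_0, k_0) = 0xC729A8
s_2 = Round(s_1, k_1) = 0x9A81EB
s_3 = Round(s_2, k_2) = 0x1EB525
s_4 = Round(s_3, k_3) = 0x525313
s_5 = Round(s_4, k_4) = 0x313A13
s_6 = Round(s_5, k_5) = 0xA13A30
s_7 = Round(s_6, k_6) = 0xA30101
s_8 = Round(s_7, k_7) = 0x1012DA

0x1012DA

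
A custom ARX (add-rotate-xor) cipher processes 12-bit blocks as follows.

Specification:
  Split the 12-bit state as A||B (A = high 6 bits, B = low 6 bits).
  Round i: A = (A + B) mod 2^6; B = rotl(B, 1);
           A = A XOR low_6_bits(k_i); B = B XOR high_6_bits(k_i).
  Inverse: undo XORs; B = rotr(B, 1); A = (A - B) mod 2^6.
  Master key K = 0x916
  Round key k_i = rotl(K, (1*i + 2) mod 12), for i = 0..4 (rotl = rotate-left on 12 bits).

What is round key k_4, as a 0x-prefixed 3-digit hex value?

K = 0x916
k_0 = rotl(K, (1*0+2) mod 12) = rotl(K, 2) = 0x45A
k_1 = rotl(K, (1*1+2) mod 12) = rotl(K, 3) = 0x8B4
k_2 = rotl(K, (1*2+2) mod 12) = rotl(K, 4) = 0x169
k_3 = rotl(K, (1*3+2) mod 12) = rotl(K, 5) = 0x2D2
k_4 = rotl(K, (1*4+2) mod 12) = rotl(K, 6) = 0x5A4

0x5A4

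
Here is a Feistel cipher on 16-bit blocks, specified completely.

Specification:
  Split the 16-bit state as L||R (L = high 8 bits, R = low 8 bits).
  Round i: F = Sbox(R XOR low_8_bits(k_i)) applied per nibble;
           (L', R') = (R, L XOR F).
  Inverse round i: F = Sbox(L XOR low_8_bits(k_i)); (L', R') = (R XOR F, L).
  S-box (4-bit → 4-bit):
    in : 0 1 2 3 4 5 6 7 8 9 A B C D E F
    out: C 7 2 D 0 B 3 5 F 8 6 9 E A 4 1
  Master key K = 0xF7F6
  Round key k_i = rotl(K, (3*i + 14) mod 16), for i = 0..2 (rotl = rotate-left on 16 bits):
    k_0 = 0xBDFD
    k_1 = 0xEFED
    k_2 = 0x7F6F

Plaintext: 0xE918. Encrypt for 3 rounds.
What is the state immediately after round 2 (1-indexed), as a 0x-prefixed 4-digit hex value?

0xA219

s_0 = plaintext = 0xE918
s_1 = Round(s_0, k_0) = 0x18A2
s_2 = Round(s_1, k_1) = 0xA219
s_3 = Round(s_2, k_2) = 0x19F1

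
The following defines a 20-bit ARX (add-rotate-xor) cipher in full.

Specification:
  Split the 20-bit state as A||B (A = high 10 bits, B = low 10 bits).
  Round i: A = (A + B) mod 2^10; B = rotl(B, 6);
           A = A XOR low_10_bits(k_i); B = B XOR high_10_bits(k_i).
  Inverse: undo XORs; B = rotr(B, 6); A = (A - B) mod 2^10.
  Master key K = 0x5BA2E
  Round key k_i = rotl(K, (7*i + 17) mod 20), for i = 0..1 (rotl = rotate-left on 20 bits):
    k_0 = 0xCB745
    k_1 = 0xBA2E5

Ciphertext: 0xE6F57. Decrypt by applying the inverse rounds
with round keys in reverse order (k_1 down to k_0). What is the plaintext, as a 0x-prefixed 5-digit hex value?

0x469B3

s_0 = ciphertext = 0xE6F57
s_1 = InvRound(s_0, k_1) = 0x623F6
s_2 = InvRound(s_1, k_0) = 0x469B3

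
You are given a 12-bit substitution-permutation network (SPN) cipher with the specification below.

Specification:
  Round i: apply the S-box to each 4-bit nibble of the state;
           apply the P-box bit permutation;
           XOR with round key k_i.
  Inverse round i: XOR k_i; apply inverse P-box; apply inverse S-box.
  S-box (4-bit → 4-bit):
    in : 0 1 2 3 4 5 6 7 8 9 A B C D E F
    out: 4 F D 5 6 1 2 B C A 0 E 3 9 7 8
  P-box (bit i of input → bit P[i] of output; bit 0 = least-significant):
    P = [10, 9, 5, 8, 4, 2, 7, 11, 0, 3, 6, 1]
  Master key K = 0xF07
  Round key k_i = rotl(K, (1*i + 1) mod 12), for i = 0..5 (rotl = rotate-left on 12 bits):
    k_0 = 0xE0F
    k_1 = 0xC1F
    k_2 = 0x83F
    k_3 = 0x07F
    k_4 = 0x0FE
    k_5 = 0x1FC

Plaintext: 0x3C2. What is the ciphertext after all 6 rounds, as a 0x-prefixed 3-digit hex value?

s_0 = plaintext = 0x3C2
s_1 = Round(s_0, k_0) = 0xB7A
s_2 = Round(s_1, k_1) = 0x441
s_3 = Round(s_2, k_2) = 0xFD3
s_4 = Round(s_3, k_3) = 0xC4D
s_5 = Round(s_4, k_4) = 0x573
s_6 = Round(s_5, k_5) = 0xDC9

0xDC9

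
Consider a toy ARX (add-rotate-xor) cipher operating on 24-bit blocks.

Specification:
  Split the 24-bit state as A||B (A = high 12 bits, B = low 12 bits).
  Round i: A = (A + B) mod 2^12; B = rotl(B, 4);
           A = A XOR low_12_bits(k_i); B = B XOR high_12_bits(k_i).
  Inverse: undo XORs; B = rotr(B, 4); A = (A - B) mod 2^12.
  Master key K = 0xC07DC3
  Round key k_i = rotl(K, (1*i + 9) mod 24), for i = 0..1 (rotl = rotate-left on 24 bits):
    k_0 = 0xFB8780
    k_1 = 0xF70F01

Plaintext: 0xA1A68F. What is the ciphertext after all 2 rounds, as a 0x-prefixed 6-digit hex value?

0x176B97

s_0 = plaintext = 0xA1A68F
s_1 = Round(s_0, k_0) = 0x72974E
s_2 = Round(s_1, k_1) = 0x176B97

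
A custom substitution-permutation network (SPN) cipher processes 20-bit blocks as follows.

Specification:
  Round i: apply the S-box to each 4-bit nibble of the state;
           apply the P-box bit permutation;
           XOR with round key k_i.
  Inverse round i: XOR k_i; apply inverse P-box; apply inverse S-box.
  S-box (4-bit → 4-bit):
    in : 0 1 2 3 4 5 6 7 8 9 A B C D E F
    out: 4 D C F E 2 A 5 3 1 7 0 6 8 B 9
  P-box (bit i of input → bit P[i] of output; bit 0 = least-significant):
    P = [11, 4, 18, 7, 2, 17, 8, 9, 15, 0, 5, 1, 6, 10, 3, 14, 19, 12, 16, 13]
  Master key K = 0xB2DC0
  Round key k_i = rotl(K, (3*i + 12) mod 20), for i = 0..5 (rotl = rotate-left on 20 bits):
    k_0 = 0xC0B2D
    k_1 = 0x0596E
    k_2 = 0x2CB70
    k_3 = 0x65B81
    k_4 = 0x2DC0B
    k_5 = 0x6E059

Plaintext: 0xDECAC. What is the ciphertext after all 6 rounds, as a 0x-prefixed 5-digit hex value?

s_0 = plaintext = 0xDECAC
s_1 = Round(s_0, k_0) = 0xA6E58
s_2 = Round(s_1, k_1) = 0xB857D
s_3 = Round(s_2, k_2) = 0x2CEB5
s_4 = Round(s_3, k_3) = 0x7FF9A
s_5 = Round(s_4, k_4) = 0xF145D
s_6 = Round(s_5, k_5) = 0xC80B2

0xC80B2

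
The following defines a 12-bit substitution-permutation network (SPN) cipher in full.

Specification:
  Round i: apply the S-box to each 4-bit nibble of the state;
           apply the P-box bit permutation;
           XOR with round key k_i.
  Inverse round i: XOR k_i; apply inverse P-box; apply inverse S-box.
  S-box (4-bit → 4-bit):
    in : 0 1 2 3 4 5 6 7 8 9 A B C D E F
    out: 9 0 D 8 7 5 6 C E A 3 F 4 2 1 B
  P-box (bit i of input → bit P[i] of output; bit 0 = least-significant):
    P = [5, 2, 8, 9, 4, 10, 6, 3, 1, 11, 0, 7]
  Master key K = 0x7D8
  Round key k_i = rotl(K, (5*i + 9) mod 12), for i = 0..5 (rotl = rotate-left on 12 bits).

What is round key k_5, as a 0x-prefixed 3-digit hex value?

K = 0x7D8
k_0 = rotl(K, (5*0+9) mod 12) = rotl(K, 9) = 0x0FB
k_1 = rotl(K, (5*1+9) mod 12) = rotl(K, 2) = 0xF61
k_2 = rotl(K, (5*2+9) mod 12) = rotl(K, 7) = 0xC3E
k_3 = rotl(K, (5*3+9) mod 12) = rotl(K, 0) = 0x7D8
k_4 = rotl(K, (5*4+9) mod 12) = rotl(K, 5) = 0xB0F
k_5 = rotl(K, (5*5+9) mod 12) = rotl(K, 10) = 0x1F6

0x1F6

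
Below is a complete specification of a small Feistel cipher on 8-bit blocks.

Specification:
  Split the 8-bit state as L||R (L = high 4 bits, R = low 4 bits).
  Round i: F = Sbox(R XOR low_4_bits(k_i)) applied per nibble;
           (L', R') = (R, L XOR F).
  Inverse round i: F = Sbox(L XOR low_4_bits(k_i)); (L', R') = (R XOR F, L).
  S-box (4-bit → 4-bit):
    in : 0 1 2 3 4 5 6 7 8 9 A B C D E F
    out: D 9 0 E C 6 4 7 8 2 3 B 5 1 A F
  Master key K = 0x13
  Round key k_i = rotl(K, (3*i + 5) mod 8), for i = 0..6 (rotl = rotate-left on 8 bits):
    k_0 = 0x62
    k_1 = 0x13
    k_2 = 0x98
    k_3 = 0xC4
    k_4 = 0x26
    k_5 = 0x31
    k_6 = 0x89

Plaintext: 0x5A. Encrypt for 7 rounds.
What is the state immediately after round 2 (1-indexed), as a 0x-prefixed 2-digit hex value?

0xD0

s_0 = plaintext = 0x5A
s_1 = Round(s_0, k_0) = 0xAD
s_2 = Round(s_1, k_1) = 0xD0
s_3 = Round(s_2, k_2) = 0x05
s_4 = Round(s_3, k_3) = 0x59
s_5 = Round(s_4, k_4) = 0x9A
s_6 = Round(s_5, k_5) = 0xA2
s_7 = Round(s_6, k_6) = 0x21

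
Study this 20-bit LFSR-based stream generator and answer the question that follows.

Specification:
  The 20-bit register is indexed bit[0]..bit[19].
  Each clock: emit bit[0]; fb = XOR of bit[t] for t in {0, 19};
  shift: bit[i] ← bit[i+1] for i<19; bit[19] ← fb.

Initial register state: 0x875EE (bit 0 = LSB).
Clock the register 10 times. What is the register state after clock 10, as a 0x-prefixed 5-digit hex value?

0x2961D

reg_0 = 0x875EE
clock 1: out=0, reg = 0xC3AF7
clock 2: out=1, reg = 0x61D7B
clock 3: out=1, reg = 0xB0EBD
clock 4: out=1, reg = 0x5875E
clock 5: out=0, reg = 0x2C3AF
clock 6: out=1, reg = 0x961D7
clock 7: out=1, reg = 0x4B0EB
clock 8: out=1, reg = 0xA5875
clock 9: out=1, reg = 0x52C3A
clock 10: out=0, reg = 0x2961D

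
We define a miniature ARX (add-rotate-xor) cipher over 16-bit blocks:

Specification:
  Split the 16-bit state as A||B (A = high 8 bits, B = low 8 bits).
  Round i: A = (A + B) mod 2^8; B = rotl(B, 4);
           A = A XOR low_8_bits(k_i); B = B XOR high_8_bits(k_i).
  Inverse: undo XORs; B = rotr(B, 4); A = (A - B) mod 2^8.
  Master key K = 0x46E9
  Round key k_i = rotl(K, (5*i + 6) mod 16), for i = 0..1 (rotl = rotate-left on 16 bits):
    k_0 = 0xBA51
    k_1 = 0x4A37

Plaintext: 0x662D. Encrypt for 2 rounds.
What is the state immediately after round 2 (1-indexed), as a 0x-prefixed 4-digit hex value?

s_0 = plaintext = 0x662D
s_1 = Round(s_0, k_0) = 0xC268
s_2 = Round(s_1, k_1) = 0x1DCC

0x1DCC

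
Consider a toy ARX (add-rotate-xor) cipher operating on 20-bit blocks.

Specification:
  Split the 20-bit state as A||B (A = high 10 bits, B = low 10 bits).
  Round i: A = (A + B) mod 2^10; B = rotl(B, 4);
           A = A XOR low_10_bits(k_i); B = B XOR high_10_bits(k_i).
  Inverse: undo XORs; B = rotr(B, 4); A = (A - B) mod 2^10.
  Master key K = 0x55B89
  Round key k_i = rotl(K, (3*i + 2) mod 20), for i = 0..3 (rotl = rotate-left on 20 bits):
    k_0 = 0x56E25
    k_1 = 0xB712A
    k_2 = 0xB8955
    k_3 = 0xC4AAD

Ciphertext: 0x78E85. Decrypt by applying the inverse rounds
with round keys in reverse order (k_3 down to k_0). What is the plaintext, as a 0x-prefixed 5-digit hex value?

s_0 = ciphertext = 0x78E85
s_1 = InvRound(s_0, k_3) = 0x5D5D9
s_2 = InvRound(s_1, k_2) = 0x4B6F3
s_3 = InvRound(s_2, k_1) = 0x117C2
s_4 = InvRound(s_3, k_0) = 0xFDE69

0xFDE69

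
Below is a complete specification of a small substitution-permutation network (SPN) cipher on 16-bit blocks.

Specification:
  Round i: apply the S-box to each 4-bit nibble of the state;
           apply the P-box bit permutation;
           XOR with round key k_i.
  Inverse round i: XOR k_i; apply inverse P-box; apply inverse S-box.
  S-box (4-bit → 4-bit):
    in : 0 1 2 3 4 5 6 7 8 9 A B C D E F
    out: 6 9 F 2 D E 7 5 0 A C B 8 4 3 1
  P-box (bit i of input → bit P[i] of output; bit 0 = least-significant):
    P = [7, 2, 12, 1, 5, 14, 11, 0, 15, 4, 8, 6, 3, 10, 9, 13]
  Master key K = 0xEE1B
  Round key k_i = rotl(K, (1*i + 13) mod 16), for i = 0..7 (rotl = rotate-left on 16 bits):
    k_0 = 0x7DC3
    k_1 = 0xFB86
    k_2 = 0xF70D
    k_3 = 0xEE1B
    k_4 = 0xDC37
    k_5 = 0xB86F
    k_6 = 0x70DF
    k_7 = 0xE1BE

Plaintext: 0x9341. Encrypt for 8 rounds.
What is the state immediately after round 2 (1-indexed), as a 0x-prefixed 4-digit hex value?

0x45E2

s_0 = plaintext = 0x9341
s_1 = Round(s_0, k_0) = 0x5170
s_2 = Round(s_1, k_1) = 0x45E2
s_3 = Round(s_2, k_2) = 0x84F3
s_4 = Round(s_3, k_3) = 0x6F7F
s_5 = Round(s_4, k_4) = 0x529F
s_6 = Round(s_5, k_5) = 0x5FBE
s_7 = Round(s_6, k_6) = 0x967A
s_8 = Round(s_7, k_7) = 0x5C8C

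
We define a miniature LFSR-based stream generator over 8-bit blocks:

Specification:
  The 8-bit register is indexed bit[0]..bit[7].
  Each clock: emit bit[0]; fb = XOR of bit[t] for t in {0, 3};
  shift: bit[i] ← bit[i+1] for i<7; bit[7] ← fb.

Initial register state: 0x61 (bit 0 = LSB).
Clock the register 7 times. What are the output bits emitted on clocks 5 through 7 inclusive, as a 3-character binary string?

011

reg_0 = 0x61
clock 1: out=1, reg = 0xB0
clock 2: out=0, reg = 0x58
clock 3: out=0, reg = 0xAC
clock 4: out=0, reg = 0xD6
clock 5: out=0, reg = 0x6B
clock 6: out=1, reg = 0x35
clock 7: out=1, reg = 0x9A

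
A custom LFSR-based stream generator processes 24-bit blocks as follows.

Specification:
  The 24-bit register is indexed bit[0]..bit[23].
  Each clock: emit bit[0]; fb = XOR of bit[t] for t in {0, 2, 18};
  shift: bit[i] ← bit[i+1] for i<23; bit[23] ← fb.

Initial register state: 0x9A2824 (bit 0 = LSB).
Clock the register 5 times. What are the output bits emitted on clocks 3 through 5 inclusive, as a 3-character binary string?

100

reg_0 = 0x9A2824
clock 1: out=0, reg = 0xCD1412
clock 2: out=0, reg = 0xE68A09
clock 3: out=1, reg = 0x734504
clock 4: out=0, reg = 0xB9A282
clock 5: out=0, reg = 0x5CD141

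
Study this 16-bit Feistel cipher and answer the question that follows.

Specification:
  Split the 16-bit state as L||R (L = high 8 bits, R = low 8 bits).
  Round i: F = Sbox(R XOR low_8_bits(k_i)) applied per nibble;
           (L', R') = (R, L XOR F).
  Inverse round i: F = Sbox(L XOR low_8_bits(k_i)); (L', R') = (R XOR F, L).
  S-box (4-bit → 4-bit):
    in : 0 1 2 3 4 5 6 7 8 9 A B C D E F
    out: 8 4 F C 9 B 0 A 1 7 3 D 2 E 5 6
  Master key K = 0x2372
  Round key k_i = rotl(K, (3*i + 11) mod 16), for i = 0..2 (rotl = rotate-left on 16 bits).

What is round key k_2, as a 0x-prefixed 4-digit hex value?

K = 0x2372
k_0 = rotl(K, (3*0+11) mod 16) = rotl(K, 11) = 0x911B
k_1 = rotl(K, (3*1+11) mod 16) = rotl(K, 14) = 0x88DC
k_2 = rotl(K, (3*2+11) mod 16) = rotl(K, 1) = 0x46E4

0x46E4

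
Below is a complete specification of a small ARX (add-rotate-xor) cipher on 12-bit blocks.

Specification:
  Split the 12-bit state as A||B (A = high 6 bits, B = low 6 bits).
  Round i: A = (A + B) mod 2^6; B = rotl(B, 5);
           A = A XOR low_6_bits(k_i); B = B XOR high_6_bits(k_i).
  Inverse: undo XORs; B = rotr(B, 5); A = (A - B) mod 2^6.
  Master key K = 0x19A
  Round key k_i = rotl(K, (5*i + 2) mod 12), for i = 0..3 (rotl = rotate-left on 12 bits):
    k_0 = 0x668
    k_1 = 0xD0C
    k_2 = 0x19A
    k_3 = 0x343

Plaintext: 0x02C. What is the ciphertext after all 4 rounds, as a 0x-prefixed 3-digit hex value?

0x53A

s_0 = plaintext = 0x02C
s_1 = Round(s_0, k_0) = 0x10F
s_2 = Round(s_1, k_1) = 0x7D3
s_3 = Round(s_2, k_2) = 0xA2F
s_4 = Round(s_3, k_3) = 0x53A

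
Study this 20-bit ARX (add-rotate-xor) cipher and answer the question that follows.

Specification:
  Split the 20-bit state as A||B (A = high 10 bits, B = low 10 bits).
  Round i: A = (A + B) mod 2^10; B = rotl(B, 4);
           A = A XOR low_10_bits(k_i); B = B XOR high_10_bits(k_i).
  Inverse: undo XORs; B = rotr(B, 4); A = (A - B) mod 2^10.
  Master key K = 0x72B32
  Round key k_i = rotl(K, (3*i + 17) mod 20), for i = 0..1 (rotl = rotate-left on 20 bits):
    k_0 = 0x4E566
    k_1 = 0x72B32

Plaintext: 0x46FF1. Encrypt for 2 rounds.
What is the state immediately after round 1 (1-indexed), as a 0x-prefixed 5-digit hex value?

0x1AA26

s_0 = plaintext = 0x46FF1
s_1 = Round(s_0, k_0) = 0x1AA26
s_2 = Round(s_1, k_1) = 0x68BA2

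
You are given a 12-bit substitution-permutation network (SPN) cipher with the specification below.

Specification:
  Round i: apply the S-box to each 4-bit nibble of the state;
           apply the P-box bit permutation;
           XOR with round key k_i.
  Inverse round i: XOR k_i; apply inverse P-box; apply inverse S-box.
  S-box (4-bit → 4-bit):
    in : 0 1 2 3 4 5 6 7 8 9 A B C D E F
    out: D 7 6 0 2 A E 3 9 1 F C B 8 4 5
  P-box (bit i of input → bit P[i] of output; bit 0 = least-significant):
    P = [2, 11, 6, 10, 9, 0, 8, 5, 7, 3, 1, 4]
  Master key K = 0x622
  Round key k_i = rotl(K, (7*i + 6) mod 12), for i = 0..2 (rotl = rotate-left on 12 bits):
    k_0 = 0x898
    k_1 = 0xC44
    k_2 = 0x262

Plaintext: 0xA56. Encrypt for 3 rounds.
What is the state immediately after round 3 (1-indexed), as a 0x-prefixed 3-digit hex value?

s_0 = plaintext = 0xA56
s_1 = Round(s_0, k_0) = 0x463
s_2 = Round(s_1, k_1) = 0xD6D
s_3 = Round(s_2, k_2) = 0x753

0x753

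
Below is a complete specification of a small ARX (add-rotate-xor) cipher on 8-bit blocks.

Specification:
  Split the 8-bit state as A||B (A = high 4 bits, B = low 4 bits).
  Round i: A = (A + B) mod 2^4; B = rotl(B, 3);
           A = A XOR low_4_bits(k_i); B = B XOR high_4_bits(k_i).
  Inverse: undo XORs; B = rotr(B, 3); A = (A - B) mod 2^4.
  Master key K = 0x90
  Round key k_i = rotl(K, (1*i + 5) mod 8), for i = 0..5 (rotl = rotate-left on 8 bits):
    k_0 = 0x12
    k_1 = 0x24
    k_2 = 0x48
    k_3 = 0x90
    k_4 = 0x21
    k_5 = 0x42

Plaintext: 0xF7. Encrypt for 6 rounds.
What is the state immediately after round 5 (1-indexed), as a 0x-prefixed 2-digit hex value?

s_0 = plaintext = 0xF7
s_1 = Round(s_0, k_0) = 0x4A
s_2 = Round(s_1, k_1) = 0xA7
s_3 = Round(s_2, k_2) = 0x9F
s_4 = Round(s_3, k_3) = 0x86
s_5 = Round(s_4, k_4) = 0xF1
s_6 = Round(s_5, k_5) = 0x2C

0xF1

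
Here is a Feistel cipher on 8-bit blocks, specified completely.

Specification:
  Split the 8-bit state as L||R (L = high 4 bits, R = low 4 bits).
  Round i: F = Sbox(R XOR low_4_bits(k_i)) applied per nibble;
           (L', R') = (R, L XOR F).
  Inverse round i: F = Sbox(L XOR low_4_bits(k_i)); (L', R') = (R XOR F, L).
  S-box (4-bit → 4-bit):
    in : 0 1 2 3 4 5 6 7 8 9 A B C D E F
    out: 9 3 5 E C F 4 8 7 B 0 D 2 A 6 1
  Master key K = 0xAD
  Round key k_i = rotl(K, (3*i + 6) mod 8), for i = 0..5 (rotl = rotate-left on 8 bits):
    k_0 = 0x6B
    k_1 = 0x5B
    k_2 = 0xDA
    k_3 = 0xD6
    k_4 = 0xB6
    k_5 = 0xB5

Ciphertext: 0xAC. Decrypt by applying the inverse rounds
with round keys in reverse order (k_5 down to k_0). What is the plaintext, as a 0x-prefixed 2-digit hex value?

s_0 = ciphertext = 0xAC
s_1 = InvRound(s_0, k_5) = 0xDA
s_2 = InvRound(s_1, k_4) = 0x7D
s_3 = InvRound(s_2, k_3) = 0xE7
s_4 = InvRound(s_3, k_2) = 0xBE
s_5 = InvRound(s_4, k_1) = 0x7B
s_6 = InvRound(s_5, k_0) = 0x97

0x97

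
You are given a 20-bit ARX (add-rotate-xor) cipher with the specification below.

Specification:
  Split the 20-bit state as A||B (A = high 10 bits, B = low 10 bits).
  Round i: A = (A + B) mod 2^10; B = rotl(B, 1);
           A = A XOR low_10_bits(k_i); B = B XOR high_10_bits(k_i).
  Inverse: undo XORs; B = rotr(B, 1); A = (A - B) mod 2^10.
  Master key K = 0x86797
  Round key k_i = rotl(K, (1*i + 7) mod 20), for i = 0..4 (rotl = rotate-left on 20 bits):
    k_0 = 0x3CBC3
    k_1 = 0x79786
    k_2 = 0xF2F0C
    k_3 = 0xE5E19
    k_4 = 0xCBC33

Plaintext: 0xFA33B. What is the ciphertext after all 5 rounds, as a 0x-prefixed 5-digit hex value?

s_0 = plaintext = 0xFA33B
s_1 = Round(s_0, k_0) = 0x38285
s_2 = Round(s_1, k_1) = 0x38CEE
s_3 = Round(s_2, k_2) = 0xB7617
s_4 = Round(s_3, k_3) = 0xBB7B8
s_5 = Round(s_4, k_4) = 0xA585E

0xA585E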